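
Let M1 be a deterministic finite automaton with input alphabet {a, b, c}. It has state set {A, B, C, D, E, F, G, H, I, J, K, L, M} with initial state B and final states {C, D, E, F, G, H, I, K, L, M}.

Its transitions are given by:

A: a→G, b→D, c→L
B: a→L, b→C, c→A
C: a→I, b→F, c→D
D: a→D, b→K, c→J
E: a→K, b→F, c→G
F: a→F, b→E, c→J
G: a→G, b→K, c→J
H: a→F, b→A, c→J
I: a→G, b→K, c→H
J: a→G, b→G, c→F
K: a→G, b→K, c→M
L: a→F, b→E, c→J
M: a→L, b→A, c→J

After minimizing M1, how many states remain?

P0 = {C,D,E,F,G,H,I,K,L,M} | {A,B,J}.
On input b, block {C,D,E,F,G,H,I,K,L,M} splits into {C,D,E,F,G,I,K,L} and {H,M}.
Split {C,D,E,F,G,I,K,L} by δ(·,c) → {D,F,G,L} and {C,E} and {I,K}.
Refine {D,F,G,L} on symbol b: members go to different blocks, giving {D,G} and {F,L}.
Split {A,B,J} by δ(·,a) → {A,J} and {B}.
The partition is now stable with 7 blocks: {D,G} | {A,J} | {H,M} | {C,E} | {I,K} | {F,L} | {B}.

7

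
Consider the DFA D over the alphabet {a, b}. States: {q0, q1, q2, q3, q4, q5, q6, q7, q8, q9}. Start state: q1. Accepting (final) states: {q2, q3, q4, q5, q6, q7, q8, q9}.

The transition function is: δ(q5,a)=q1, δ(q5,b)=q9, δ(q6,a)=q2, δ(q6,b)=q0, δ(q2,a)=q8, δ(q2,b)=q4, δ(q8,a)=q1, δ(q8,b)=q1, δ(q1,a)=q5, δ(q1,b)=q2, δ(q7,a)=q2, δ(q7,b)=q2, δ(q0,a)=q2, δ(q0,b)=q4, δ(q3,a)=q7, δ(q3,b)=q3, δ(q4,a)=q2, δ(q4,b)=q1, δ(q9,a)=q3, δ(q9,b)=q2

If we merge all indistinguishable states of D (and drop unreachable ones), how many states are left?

8

First remove the unreachable states {q0,q6}; 8 states remain.
Start with accepting vs non-accepting: {q2,q3,q4,q5,q7,q8,q9} | {q1}.
Split {q2,q3,q4,q5,q7,q8,q9} by δ(·,a) → {q2,q3,q4,q7,q9} and {q5,q8}.
Refine {q2,q3,q4,q7,q9} on symbol a: members go to different blocks, giving {q3,q4,q7,q9} and {q2}.
Split {q3,q4,q7,q9} by δ(·,a) → {q3,q9} and {q4,q7}.
Refine {q3,q9} on symbol a: members go to different blocks, giving {q3} and {q9}.
Refine {q5,q8} on symbol b: members go to different blocks, giving {q5} and {q8}.
On input b, block {q4,q7} splits into {q4} and {q7}.
Stable partition: {q3} | {q1} | {q5} | {q2} | {q4} | {q9} | {q8} | {q7} — 8 equivalence classes.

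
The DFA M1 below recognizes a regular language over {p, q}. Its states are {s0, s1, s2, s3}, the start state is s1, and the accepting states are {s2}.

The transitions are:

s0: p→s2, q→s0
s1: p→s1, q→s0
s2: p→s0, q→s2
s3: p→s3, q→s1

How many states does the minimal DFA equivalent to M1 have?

States {s3} cannot be reached from the start state, so discard them.
Initial partition by acceptance: {s2} | {s0,s1}.
Split {s0,s1} by δ(·,p) → {s0} and {s1}.
Stable partition: {s2} | {s0} | {s1} — 3 equivalence classes.

3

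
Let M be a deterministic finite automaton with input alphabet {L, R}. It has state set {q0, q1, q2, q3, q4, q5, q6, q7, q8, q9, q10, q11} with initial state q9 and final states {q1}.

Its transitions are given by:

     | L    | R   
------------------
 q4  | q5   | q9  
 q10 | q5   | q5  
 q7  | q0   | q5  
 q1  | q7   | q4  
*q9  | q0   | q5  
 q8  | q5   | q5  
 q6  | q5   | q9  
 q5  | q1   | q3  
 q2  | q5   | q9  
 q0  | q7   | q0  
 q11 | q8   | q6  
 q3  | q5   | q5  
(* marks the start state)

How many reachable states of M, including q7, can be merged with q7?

States {q2,q6,q8,q10,q11} cannot be reached from the start state, so discard them.
Initial partition by acceptance: {q1} | {q0,q3,q4,q5,q7,q9}.
Split {q0,q3,q4,q5,q7,q9} by δ(·,L) → {q0,q3,q4,q7,q9} and {q5}.
Refine {q0,q3,q4,q7,q9} on symbol L: members go to different blocks, giving {q0,q7,q9} and {q3,q4}.
Refine {q0,q7,q9} on symbol R: members go to different blocks, giving {q7,q9} and {q0}.
Split {q3,q4} by δ(·,R) → {q3} and {q4}.
No further refinement is possible. Final partition (6 blocks): {q1} | {q7,q9} | {q5} | {q3} | {q0} | {q4}.
The equivalence class containing q7 is {q7,q9}, of size 2.

2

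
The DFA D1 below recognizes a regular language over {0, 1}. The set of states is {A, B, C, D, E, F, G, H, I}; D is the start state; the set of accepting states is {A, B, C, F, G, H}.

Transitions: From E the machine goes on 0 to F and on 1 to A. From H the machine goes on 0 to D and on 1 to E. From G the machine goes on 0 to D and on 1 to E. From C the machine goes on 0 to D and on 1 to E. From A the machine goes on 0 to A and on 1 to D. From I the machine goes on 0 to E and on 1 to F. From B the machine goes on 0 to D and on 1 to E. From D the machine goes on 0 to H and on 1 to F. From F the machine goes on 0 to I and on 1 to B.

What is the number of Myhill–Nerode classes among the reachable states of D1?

First remove the unreachable states {C,G}; 7 states remain.
P0 = {A,B,F,H} | {D,E,I}.
On input 0, block {A,B,F,H} splits into {B,F,H} and {A}.
Split {B,F,H} by δ(·,1) → {B,H} and {F}.
On input 0, block {D,E,I} splits into {D} and {E} and {I}.
Stable partition: {B,H} | {D} | {A} | {F} | {E} | {I} — 6 equivalence classes.

6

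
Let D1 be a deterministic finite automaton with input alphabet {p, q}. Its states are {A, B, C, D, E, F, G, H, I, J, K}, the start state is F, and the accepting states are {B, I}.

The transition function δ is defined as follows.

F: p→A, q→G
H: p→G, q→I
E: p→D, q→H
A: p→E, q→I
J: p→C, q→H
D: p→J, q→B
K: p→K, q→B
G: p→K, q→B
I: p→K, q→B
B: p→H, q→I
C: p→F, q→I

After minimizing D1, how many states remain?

All states are reachable from the start state.
Start with accepting vs non-accepting: {B,I} | {A,C,D,E,F,G,H,J,K}.
Refine {A,C,D,E,F,G,H,J,K} on symbol q: members go to different blocks, giving {A,C,D,G,H,K} and {E,F,J}.
Refine {A,C,D,G,H,K} on symbol p: members go to different blocks, giving {A,C,D} and {G,H,K}.
The partition is now stable with 4 blocks: {B,I} | {A,C,D} | {E,F,J} | {G,H,K}.

4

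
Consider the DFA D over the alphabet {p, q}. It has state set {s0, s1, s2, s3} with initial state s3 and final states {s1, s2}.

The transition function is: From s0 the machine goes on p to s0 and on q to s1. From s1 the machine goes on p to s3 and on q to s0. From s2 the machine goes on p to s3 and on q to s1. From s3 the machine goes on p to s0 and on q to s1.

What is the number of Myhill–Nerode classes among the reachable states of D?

2

Reachable states from the start: {s0,s1,s3}. Unreachable: {s2} — drop them.
Start with accepting vs non-accepting: {s1} | {s0,s3}.
Stable partition: {s1} | {s0,s3} — 2 equivalence classes.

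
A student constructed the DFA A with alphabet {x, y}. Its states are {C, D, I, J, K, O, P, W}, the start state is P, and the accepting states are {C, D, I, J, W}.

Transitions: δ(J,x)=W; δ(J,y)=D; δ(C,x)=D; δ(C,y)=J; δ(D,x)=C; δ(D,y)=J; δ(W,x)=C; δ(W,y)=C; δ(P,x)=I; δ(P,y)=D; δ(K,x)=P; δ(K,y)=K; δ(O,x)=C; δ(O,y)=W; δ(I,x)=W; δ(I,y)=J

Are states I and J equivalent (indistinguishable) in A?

First remove the unreachable states {K,O}; 6 states remain.
Start with accepting vs non-accepting: {C,D,I,J,W} | {P}.
Stable partition: {C,D,I,J,W} | {P} — 2 equivalence classes.
I and J lie in the same block of the stable partition, so they are equivalent — no string distinguishes them.

Yes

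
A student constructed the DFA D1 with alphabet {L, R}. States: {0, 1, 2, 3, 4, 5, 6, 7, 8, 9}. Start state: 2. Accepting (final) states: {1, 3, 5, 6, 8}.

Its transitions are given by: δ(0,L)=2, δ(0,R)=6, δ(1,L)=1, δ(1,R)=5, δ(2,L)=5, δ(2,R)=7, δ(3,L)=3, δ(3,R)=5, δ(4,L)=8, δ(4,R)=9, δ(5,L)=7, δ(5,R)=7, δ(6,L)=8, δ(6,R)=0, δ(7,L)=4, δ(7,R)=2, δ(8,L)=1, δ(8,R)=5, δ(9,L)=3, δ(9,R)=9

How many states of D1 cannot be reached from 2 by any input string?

2

Starting at 2 and following transitions, the reachable set is {1, 2, 3, 4, 5, 7, 8, 9}. That leaves 0, 6 unreachable — 2 in total.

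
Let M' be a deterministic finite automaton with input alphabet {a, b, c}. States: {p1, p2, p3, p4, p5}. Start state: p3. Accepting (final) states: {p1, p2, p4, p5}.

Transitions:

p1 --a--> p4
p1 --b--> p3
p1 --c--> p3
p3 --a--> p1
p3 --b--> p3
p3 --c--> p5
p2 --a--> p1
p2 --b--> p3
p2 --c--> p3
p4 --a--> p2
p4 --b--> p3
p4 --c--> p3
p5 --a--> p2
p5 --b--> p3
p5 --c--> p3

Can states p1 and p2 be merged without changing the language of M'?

Yes

Start with accepting vs non-accepting: {p1,p2,p4,p5} | {p3}.
The partition is now stable with 2 blocks: {p1,p2,p4,p5} | {p3}.
p1 and p2 lie in the same block of the stable partition, so they are equivalent — no string distinguishes them.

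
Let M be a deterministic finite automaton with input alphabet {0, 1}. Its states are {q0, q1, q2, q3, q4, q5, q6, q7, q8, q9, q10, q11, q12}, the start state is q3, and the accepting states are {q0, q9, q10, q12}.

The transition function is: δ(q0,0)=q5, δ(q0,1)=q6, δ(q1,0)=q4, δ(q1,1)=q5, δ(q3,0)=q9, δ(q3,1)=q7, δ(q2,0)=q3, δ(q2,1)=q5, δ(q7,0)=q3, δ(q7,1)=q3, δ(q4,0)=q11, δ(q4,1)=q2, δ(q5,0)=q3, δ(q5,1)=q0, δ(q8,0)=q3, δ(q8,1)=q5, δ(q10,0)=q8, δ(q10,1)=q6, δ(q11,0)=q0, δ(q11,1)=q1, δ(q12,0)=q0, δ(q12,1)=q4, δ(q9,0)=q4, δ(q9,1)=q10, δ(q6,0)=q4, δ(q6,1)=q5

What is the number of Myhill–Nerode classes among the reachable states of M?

Reachable states from the start: {q0,q1,q2,q3,q4,q5,q6,q7,q8,q9,q10,q11}. Unreachable: {q12} — drop them.
Initial partition by acceptance: {q0,q9,q10} | {q1,q2,q3,q4,q5,q6,q7,q8,q11}.
Refine {q0,q9,q10} on symbol 1: members go to different blocks, giving {q0,q10} and {q9}.
Split {q1,q2,q3,q4,q5,q6,q7,q8,q11} by δ(·,0) → {q1,q2,q4,q5,q6,q7,q8} and {q3} and {q11}.
Split {q1,q2,q4,q5,q6,q7,q8} by δ(·,0) → {q2,q5,q7,q8} and {q1,q6} and {q4}.
Split {q2,q5,q7,q8} by δ(·,1) → {q2,q8} and {q5} and {q7}.
Split {q0,q10} by δ(·,0) → {q0} and {q10}.
The partition is now stable with 10 blocks: {q0} | {q2,q8} | {q9} | {q3} | {q11} | {q1,q6} | {q4} | {q5} | {q7} | {q10}.

10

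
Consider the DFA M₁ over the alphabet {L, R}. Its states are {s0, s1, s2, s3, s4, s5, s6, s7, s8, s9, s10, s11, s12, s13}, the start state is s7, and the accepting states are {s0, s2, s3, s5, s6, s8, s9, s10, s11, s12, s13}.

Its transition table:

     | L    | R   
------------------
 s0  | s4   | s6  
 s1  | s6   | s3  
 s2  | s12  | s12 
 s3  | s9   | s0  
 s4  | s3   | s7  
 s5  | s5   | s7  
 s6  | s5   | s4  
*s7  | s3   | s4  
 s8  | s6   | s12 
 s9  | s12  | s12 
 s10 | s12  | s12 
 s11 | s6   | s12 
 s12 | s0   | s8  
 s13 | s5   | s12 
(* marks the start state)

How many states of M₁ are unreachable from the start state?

No path from s7 leads to s1, s2, s10, s11, s13; the other 9 states are all reachable.

5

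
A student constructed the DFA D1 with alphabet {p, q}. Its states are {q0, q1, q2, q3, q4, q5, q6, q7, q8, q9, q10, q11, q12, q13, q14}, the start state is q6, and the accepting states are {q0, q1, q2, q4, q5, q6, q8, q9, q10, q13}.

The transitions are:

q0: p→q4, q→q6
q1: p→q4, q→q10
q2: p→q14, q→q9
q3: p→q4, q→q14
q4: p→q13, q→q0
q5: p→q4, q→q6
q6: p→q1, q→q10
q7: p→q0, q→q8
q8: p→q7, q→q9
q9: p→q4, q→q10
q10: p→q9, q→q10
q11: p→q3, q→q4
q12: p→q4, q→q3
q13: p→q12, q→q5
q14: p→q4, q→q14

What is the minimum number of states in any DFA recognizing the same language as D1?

5

States {q2,q7,q8,q11} cannot be reached from the start state, so discard them.
P0 = {q0,q1,q4,q5,q6,q9,q10,q13} | {q3,q12,q14}.
On input p, block {q0,q1,q4,q5,q6,q9,q10,q13} splits into {q0,q1,q4,q5,q6,q9,q10} and {q13}.
Refine {q0,q1,q4,q5,q6,q9,q10} on symbol p: members go to different blocks, giving {q0,q1,q5,q6,q9,q10} and {q4}.
On input p, block {q0,q1,q5,q6,q9,q10} splits into {q0,q1,q5,q9} and {q6,q10}.
No further refinement is possible. Final partition (5 blocks): {q0,q1,q5,q9} | {q3,q12,q14} | {q13} | {q4} | {q6,q10}.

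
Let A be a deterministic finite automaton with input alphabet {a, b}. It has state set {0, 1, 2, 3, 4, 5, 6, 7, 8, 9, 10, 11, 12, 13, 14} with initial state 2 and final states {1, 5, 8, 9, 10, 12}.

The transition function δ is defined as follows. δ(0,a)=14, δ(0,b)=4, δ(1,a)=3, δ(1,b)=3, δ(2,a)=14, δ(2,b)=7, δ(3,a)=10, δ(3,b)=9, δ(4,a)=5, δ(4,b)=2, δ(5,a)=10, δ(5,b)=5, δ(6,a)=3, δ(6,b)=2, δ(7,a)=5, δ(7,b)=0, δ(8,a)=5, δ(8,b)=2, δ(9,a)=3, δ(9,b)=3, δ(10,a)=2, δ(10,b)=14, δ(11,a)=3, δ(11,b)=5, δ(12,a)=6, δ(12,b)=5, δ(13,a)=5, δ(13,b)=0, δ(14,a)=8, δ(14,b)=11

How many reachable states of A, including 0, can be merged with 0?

First remove the unreachable states {1,6,12,13}; 11 states remain.
P0 = {5,8,9,10} | {0,2,3,4,7,11,14}.
Split {5,8,9,10} by δ(·,a) → {5,8} and {9,10}.
On input a, block {5,8} splits into {5} and {8}.
On input a, block {0,2,3,4,7,11,14} splits into {0,2,11} and {4,7} and {3} and {14}.
Split {0,2,11} by δ(·,a) → {0,2} and {11}.
Split {9,10} by δ(·,a) → {9} and {10}.
The partition is now stable with 9 blocks: {5} | {0,2} | {9} | {8} | {4,7} | {3} | {14} | {11} | {10}.
The equivalence class containing 0 is {0,2}, of size 2.

2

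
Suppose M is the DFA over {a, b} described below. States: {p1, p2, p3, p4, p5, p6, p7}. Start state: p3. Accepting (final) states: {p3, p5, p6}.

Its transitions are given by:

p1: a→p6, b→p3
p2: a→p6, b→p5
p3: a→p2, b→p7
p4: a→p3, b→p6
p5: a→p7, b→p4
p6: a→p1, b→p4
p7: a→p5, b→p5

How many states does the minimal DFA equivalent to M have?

2

Start with accepting vs non-accepting: {p3,p5,p6} | {p1,p2,p4,p7}.
Stable partition: {p3,p5,p6} | {p1,p2,p4,p7} — 2 equivalence classes.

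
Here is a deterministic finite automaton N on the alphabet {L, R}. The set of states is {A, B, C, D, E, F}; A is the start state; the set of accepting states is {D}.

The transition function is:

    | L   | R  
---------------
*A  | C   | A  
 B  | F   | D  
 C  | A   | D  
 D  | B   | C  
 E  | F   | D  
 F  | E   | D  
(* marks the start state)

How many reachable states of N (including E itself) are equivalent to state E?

3

All states are reachable from the start state.
P0 = {D} | {A,B,C,E,F}.
Split {A,B,C,E,F} by δ(·,R) → {B,C,E,F} and {A}.
Refine {B,C,E,F} on symbol L: members go to different blocks, giving {B,E,F} and {C}.
The partition is now stable with 4 blocks: {D} | {B,E,F} | {A} | {C}.
State E belongs to the block {B,E,F}, which has 3 states.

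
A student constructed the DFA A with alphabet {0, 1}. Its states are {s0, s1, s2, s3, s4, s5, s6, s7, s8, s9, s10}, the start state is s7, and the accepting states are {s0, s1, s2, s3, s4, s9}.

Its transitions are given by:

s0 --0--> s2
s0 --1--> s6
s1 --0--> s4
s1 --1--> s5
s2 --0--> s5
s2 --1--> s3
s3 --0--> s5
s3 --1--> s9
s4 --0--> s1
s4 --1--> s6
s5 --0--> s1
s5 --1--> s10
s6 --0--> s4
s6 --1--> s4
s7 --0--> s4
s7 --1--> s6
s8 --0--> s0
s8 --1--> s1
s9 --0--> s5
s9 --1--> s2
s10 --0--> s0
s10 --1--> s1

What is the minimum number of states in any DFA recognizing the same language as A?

8

States {s8} cannot be reached from the start state, so discard them.
Start with accepting vs non-accepting: {s0,s1,s2,s3,s4,s9} | {s5,s6,s7,s10}.
Split {s0,s1,s2,s3,s4,s9} by δ(·,0) → {s0,s1,s4} and {s2,s3,s9}.
Refine {s0,s1,s4} on symbol 0: members go to different blocks, giving {s1,s4} and {s0}.
Refine {s5,s6,s7,s10} on symbol 0: members go to different blocks, giving {s5,s6,s7} and {s10}.
Split {s5,s6,s7} by δ(·,1) → {s5} and {s6} and {s7}.
On input 1, block {s1,s4} splits into {s1} and {s4}.
Stable partition: {s1} | {s5} | {s2,s3,s9} | {s0} | {s10} | {s6} | {s7} | {s4} — 8 equivalence classes.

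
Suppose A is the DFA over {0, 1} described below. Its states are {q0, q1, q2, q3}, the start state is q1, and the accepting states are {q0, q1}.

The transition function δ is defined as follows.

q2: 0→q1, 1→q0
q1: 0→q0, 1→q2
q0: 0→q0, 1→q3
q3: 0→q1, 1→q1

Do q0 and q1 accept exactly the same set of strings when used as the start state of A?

Yes

Every state is reachable, so we keep all 4.
Start with accepting vs non-accepting: {q0,q1} | {q2,q3}.
No further refinement is possible. Final partition (2 blocks): {q0,q1} | {q2,q3}.
q0 and q1 lie in the same block of the stable partition, so they are equivalent — no string distinguishes them.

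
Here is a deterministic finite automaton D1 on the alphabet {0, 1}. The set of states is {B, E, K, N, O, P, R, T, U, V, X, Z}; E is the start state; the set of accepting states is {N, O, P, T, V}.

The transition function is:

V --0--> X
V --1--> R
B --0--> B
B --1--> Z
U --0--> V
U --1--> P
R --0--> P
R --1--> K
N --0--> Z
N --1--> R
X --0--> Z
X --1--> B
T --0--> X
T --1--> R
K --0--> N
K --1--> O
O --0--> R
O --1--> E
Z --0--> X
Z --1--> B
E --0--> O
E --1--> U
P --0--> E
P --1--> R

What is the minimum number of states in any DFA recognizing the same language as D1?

Reachable states from the start: {B,E,K,N,O,P,R,U,V,X,Z}. Unreachable: {T} — drop them.
Initial partition by acceptance: {N,O,P,V} | {B,E,K,R,U,X,Z}.
Refine {B,E,K,R,U,X,Z} on symbol 0: members go to different blocks, giving {E,K,R,U} and {B,X,Z}.
Split {N,O,P,V} by δ(·,0) → {N,V} and {O,P}.
Refine {E,K,R,U} on symbol 0: members go to different blocks, giving {K,U} and {E,R}.
No further refinement is possible. Final partition (5 blocks): {N,V} | {K,U} | {B,X,Z} | {O,P} | {E,R}.

5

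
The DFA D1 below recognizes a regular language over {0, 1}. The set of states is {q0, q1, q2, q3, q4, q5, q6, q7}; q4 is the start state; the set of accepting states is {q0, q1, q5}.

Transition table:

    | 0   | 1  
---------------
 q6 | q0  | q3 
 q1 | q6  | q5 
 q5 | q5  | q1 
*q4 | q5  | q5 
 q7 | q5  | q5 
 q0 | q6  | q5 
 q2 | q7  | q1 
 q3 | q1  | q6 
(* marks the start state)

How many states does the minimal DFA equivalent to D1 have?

4

Reachable states from the start: {q0,q1,q3,q4,q5,q6}. Unreachable: {q2,q7} — drop them.
Start with accepting vs non-accepting: {q0,q1,q5} | {q3,q4,q6}.
Split {q0,q1,q5} by δ(·,0) → {q0,q1} and {q5}.
Split {q3,q4,q6} by δ(·,0) → {q3,q6} and {q4}.
Stable partition: {q0,q1} | {q3,q6} | {q5} | {q4} — 4 equivalence classes.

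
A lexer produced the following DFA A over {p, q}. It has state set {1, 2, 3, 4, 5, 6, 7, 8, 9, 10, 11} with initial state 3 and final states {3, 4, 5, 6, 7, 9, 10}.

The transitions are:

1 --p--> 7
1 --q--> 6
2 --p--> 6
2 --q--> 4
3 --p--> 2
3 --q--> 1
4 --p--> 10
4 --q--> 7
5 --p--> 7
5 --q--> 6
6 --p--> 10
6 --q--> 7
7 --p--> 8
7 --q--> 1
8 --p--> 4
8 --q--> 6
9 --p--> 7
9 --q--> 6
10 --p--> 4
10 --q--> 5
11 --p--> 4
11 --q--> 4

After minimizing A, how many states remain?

First remove the unreachable states {9,11}; 9 states remain.
Start with accepting vs non-accepting: {3,4,5,6,7,10} | {1,2,8}.
On input p, block {3,4,5,6,7,10} splits into {4,5,6,10} and {3,7}.
Refine {4,5,6,10} on symbol p: members go to different blocks, giving {4,6,10} and {5}.
On input q, block {4,6,10} splits into {4,6} and {10}.
On input p, block {1,2,8} splits into {2,8} and {1}.
Stable partition: {4,6} | {2,8} | {3,7} | {5} | {10} | {1} — 6 equivalence classes.

6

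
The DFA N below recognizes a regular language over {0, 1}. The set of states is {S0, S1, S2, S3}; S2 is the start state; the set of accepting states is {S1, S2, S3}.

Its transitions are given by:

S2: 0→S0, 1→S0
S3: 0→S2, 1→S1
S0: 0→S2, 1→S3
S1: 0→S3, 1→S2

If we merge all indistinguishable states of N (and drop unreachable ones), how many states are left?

Every state is reachable, so we keep all 4.
Start with accepting vs non-accepting: {S1,S2,S3} | {S0}.
Refine {S1,S2,S3} on symbol 0: members go to different blocks, giving {S1,S3} and {S2}.
Split {S1,S3} by δ(·,0) → {S1} and {S3}.
The partition is now stable with 4 blocks: {S1} | {S0} | {S2} | {S3}.

4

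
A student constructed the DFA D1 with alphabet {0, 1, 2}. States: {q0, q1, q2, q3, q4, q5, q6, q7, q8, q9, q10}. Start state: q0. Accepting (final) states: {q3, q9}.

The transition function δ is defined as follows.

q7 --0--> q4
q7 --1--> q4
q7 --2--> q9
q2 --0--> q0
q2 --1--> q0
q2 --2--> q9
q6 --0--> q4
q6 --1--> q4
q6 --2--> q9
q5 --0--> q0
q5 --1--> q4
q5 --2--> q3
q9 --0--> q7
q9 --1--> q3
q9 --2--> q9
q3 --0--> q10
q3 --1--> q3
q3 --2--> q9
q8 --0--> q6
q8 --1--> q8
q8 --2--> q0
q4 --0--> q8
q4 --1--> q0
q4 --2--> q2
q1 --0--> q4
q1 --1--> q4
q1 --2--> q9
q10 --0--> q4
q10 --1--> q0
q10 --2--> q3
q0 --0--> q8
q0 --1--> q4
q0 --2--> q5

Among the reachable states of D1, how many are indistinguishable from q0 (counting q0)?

2

First remove the unreachable states {q1}; 10 states remain.
Start with accepting vs non-accepting: {q3,q9} | {q0,q2,q4,q5,q6,q7,q8,q10}.
Refine {q0,q2,q4,q5,q6,q7,q8,q10} on symbol 2: members go to different blocks, giving {q2,q5,q6,q7,q10} and {q0,q4,q8}.
Refine {q0,q4,q8} on symbol 0: members go to different blocks, giving {q0,q4} and {q8}.
The partition is now stable with 4 blocks: {q3,q9} | {q2,q5,q6,q7,q10} | {q0,q4} | {q8}.
The equivalence class containing q0 is {q0,q4}, of size 2.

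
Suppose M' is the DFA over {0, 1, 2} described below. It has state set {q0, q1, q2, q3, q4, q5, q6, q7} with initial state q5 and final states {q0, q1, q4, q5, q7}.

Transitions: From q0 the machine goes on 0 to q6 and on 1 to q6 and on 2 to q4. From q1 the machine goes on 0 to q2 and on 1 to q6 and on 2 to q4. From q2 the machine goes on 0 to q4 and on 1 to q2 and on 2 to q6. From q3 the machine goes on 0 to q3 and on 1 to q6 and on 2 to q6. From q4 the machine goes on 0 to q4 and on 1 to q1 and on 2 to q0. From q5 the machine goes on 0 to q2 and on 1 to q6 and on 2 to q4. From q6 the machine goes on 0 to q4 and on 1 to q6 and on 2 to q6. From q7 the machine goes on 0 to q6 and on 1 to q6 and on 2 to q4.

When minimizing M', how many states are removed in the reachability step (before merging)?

Starting at q5 and following transitions, the reachable set is {q0, q1, q2, q4, q5, q6}. That leaves q3, q7 unreachable — 2 in total.

2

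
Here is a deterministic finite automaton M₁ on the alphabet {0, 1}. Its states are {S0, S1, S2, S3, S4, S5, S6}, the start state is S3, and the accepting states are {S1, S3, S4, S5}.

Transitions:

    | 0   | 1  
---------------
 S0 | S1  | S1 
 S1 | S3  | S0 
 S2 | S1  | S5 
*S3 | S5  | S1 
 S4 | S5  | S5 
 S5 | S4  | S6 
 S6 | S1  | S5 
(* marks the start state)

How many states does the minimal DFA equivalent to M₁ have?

3

States {S2} cannot be reached from the start state, so discard them.
P0 = {S1,S3,S4,S5} | {S0,S6}.
Refine {S1,S3,S4,S5} on symbol 1: members go to different blocks, giving {S1,S5} and {S3,S4}.
The partition is now stable with 3 blocks: {S1,S5} | {S0,S6} | {S3,S4}.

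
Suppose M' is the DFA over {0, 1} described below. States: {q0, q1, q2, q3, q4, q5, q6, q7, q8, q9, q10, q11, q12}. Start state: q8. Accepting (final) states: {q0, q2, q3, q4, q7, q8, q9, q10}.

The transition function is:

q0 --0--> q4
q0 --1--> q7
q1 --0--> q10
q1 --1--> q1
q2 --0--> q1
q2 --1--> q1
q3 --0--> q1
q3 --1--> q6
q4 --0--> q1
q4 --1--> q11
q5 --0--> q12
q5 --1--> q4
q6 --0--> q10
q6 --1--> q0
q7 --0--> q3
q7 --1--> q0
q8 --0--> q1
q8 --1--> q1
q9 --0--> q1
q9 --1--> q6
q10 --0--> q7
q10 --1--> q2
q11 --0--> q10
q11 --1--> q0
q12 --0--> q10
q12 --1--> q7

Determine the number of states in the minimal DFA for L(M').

First remove the unreachable states {q5,q9,q12}; 10 states remain.
P0 = {q0,q2,q3,q4,q7,q8,q10} | {q1,q6,q11}.
Split {q0,q2,q3,q4,q7,q8,q10} by δ(·,0) → {q2,q3,q4,q8} and {q0,q7,q10}.
On input 1, block {q1,q6,q11} splits into {q6,q11} and {q1}.
Refine {q2,q3,q4,q8} on symbol 1: members go to different blocks, giving {q2,q8} and {q3,q4}.
On input 0, block {q0,q7,q10} splits into {q0,q7} and {q10}.
Stable partition: {q2,q8} | {q6,q11} | {q0,q7} | {q1} | {q3,q4} | {q10} — 6 equivalence classes.

6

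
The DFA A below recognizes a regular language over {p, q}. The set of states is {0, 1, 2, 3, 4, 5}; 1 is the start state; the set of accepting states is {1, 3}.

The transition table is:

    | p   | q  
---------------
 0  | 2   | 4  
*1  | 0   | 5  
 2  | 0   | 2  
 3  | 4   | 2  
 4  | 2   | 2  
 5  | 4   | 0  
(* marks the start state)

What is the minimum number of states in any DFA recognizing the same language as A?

States {3} cannot be reached from the start state, so discard them.
Start with accepting vs non-accepting: {1} | {0,2,4,5}.
The partition is now stable with 2 blocks: {1} | {0,2,4,5}.

2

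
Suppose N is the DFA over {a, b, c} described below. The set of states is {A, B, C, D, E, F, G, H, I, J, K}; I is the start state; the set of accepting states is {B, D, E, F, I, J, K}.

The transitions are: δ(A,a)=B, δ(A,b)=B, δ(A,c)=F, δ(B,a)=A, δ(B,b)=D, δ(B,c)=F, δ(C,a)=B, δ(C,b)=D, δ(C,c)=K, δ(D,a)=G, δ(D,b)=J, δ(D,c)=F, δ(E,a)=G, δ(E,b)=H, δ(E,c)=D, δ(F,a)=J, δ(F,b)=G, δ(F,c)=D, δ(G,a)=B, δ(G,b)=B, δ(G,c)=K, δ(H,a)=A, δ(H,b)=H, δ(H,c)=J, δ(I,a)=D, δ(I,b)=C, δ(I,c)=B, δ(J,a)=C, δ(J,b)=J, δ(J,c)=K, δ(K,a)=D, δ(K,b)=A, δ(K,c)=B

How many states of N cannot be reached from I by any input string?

BFS from I reaches {A, B, C, D, F, G, I, J, K}; the 2 state(s) E, H are never visited.

2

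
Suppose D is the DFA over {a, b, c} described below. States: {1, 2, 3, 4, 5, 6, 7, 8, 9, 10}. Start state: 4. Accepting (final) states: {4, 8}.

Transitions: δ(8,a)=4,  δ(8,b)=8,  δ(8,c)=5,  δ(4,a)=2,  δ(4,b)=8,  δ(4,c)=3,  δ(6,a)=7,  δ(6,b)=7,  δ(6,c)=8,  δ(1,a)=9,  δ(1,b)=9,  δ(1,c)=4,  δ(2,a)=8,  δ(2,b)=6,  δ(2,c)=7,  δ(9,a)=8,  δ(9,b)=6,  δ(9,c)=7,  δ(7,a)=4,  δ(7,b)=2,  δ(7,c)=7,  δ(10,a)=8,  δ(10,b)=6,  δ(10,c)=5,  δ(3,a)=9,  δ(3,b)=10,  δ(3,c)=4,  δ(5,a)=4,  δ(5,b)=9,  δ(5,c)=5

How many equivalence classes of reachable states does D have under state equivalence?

States {1} cannot be reached from the start state, so discard them.
Start with accepting vs non-accepting: {4,8} | {2,3,5,6,7,9,10}.
Split {4,8} by δ(·,a) → {4} and {8}.
Refine {2,3,5,6,7,9,10} on symbol a: members go to different blocks, giving {2,9,10} and {3,6} and {5,7}.
Refine {3,6} on symbol a: members go to different blocks, giving {3} and {6}.
The partition is now stable with 6 blocks: {4} | {2,9,10} | {8} | {3} | {5,7} | {6}.

6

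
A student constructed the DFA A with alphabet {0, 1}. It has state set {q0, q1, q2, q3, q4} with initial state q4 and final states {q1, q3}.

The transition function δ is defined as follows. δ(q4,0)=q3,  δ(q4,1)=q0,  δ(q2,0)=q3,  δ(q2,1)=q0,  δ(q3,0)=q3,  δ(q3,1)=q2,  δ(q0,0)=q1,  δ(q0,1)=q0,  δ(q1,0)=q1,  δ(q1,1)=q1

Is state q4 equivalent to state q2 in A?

Yes

All states are reachable from the start state.
P0 = {q1,q3} | {q0,q2,q4}.
On input 1, block {q1,q3} splits into {q1} and {q3}.
Split {q0,q2,q4} by δ(·,0) → {q2,q4} and {q0}.
No further refinement is possible. Final partition (4 blocks): {q1} | {q2,q4} | {q3} | {q0}.
q4 and q2 lie in the same block of the stable partition, so they are equivalent — no string distinguishes them.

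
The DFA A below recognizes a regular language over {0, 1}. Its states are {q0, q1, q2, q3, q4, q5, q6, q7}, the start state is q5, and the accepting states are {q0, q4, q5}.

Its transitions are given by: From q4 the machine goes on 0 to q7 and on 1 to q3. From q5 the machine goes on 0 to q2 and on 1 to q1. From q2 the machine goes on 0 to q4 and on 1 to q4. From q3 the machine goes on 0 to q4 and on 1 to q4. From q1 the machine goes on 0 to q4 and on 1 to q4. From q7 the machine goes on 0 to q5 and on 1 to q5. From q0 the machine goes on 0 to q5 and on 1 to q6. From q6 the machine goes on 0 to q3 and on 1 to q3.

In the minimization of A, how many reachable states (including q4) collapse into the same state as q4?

2

States {q0,q6} cannot be reached from the start state, so discard them.
P0 = {q4,q5} | {q1,q2,q3,q7}.
No further refinement is possible. Final partition (2 blocks): {q4,q5} | {q1,q2,q3,q7}.
The equivalence class containing q4 is {q4,q5}, of size 2.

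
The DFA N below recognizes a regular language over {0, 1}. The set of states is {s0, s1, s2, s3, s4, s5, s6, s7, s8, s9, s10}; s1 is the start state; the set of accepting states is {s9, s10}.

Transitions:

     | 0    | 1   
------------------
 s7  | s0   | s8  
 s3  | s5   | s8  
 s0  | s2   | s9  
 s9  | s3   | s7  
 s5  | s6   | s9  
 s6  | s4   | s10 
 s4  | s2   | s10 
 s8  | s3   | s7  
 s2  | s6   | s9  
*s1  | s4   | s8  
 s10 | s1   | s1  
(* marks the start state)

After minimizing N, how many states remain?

Every state is reachable, so we keep all 11.
P0 = {s9,s10} | {s0,s1,s2,s3,s4,s5,s6,s7,s8}.
Refine {s0,s1,s2,s3,s4,s5,s6,s7,s8} on symbol 1: members go to different blocks, giving {s0,s2,s4,s5,s6} and {s1,s3,s7,s8}.
Split {s1,s3,s7,s8} by δ(·,0) → {s1,s3,s7} and {s8}.
Stable partition: {s9,s10} | {s0,s2,s4,s5,s6} | {s1,s3,s7} | {s8} — 4 equivalence classes.

4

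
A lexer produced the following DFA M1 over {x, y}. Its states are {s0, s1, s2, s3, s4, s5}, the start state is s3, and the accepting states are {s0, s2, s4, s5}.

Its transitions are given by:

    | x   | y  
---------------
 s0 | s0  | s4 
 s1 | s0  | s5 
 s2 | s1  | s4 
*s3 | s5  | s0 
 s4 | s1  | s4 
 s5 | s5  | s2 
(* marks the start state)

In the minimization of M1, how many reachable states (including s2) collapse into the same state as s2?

P0 = {s0,s2,s4,s5} | {s1,s3}.
On input x, block {s0,s2,s4,s5} splits into {s0,s5} and {s2,s4}.
Stable partition: {s0,s5} | {s1,s3} | {s2,s4} — 3 equivalence classes.
The equivalence class containing s2 is {s2,s4}, of size 2.

2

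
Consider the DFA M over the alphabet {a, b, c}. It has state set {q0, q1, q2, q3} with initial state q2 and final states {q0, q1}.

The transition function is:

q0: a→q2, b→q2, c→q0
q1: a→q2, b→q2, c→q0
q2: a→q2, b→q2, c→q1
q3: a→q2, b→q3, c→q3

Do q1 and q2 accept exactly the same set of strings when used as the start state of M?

Reachable states from the start: {q0,q1,q2}. Unreachable: {q3} — drop them.
Initial partition by acceptance: {q0,q1} | {q2}.
The partition is now stable with 2 blocks: {q0,q1} | {q2}.
q1 and q2 end up in different blocks, so they are distinguishable. For instance, the string 'ε' is accepted from only q1.

No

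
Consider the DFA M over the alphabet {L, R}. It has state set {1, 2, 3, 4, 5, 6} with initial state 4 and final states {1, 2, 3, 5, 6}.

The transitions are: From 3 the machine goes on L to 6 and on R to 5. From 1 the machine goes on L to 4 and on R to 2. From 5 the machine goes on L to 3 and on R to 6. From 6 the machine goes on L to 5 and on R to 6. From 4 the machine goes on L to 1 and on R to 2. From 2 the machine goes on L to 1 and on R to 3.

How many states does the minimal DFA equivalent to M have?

4

Start with accepting vs non-accepting: {1,2,3,5,6} | {4}.
On input L, block {1,2,3,5,6} splits into {2,3,5,6} and {1}.
Split {2,3,5,6} by δ(·,L) → {3,5,6} and {2}.
No further refinement is possible. Final partition (4 blocks): {3,5,6} | {4} | {1} | {2}.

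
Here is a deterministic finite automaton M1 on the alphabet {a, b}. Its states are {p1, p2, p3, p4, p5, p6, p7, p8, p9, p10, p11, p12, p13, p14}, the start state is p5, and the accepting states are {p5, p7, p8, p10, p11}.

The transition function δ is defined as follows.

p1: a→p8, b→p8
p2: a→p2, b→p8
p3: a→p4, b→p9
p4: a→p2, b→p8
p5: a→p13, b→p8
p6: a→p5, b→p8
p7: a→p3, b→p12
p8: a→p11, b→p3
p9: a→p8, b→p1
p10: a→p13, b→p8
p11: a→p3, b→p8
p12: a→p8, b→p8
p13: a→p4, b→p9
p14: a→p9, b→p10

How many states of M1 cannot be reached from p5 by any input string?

5

BFS from p5 reaches {p1, p2, p3, p4, p5, p8, p9, p11, p13}; the 5 state(s) p6, p7, p10, p12, p14 are never visited.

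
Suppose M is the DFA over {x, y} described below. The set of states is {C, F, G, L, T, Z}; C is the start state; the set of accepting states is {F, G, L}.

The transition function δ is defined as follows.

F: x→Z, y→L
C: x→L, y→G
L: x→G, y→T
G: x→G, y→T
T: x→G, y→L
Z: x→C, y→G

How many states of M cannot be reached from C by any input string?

No path from C leads to F, Z; the other 4 states are all reachable.

2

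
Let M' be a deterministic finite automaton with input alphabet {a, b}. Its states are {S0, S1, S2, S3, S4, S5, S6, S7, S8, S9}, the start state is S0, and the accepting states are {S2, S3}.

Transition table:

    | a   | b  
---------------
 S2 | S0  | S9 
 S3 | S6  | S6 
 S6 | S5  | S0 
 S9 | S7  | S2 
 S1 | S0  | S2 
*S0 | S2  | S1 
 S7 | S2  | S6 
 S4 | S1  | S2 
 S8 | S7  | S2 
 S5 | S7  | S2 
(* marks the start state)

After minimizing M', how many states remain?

States {S3,S4,S8} cannot be reached from the start state, so discard them.
Initial partition by acceptance: {S2} | {S0,S1,S5,S6,S7,S9}.
Refine {S0,S1,S5,S6,S7,S9} on symbol a: members go to different blocks, giving {S1,S5,S6,S9} and {S0,S7}.
On input a, block {S1,S5,S6,S9} splits into {S1,S5,S9} and {S6}.
On input b, block {S0,S7} splits into {S0} and {S7}.
On input a, block {S1,S5,S9} splits into {S5,S9} and {S1}.
No further refinement is possible. Final partition (6 blocks): {S2} | {S5,S9} | {S0} | {S6} | {S7} | {S1}.

6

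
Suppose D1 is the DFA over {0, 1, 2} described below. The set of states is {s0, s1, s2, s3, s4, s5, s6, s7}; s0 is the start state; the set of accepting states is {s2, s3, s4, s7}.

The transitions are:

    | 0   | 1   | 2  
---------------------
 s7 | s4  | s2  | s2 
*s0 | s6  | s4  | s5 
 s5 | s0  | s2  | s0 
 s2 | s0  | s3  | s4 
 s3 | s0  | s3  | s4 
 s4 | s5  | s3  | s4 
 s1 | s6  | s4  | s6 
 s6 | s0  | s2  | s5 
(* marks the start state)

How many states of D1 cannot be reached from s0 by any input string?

2

BFS from s0 reaches {s0, s2, s3, s4, s5, s6}; the 2 state(s) s1, s7 are never visited.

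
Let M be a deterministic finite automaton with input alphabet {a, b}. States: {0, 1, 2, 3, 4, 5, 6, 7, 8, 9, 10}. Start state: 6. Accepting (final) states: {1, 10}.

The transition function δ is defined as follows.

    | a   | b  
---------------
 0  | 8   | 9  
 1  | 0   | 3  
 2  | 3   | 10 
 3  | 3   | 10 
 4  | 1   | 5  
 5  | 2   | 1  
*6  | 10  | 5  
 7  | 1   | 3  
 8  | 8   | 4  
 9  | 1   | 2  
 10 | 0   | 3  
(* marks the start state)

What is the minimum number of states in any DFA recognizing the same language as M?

Reachable states from the start: {0,1,2,3,4,5,6,8,9,10}. Unreachable: {7} — drop them.
Initial partition by acceptance: {1,10} | {0,2,3,4,5,6,8,9}.
On input a, block {0,2,3,4,5,6,8,9} splits into {0,2,3,5,8} and {4,6,9}.
On input b, block {0,2,3,5,8} splits into {2,3,5} and {0,8}.
No further refinement is possible. Final partition (4 blocks): {1,10} | {2,3,5} | {4,6,9} | {0,8}.

4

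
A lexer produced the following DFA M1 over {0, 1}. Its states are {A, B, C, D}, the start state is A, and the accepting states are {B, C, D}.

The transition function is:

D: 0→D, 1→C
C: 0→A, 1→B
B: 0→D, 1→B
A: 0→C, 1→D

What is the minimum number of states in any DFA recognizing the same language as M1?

4

All states are reachable from the start state.
P0 = {B,C,D} | {A}.
On input 0, block {B,C,D} splits into {B,D} and {C}.
Refine {B,D} on symbol 1: members go to different blocks, giving {B} and {D}.
No further refinement is possible. Final partition (4 blocks): {B} | {A} | {C} | {D}.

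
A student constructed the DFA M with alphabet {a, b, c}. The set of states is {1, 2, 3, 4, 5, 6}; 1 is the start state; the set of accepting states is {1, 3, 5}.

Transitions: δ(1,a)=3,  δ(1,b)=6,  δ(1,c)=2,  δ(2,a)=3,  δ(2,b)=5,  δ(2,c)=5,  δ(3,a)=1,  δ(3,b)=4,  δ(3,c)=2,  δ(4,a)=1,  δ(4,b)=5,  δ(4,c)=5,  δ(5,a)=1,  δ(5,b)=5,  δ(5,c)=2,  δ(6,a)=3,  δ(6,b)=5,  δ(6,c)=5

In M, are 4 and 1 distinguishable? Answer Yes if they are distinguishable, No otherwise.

Yes

Initial partition by acceptance: {1,3,5} | {2,4,6}.
Refine {1,3,5} on symbol b: members go to different blocks, giving {1,3} and {5}.
The partition is now stable with 3 blocks: {1,3} | {2,4,6} | {5}.
4 and 1 end up in different blocks, so they are distinguishable. For instance, the string 'ε' is accepted from only 1.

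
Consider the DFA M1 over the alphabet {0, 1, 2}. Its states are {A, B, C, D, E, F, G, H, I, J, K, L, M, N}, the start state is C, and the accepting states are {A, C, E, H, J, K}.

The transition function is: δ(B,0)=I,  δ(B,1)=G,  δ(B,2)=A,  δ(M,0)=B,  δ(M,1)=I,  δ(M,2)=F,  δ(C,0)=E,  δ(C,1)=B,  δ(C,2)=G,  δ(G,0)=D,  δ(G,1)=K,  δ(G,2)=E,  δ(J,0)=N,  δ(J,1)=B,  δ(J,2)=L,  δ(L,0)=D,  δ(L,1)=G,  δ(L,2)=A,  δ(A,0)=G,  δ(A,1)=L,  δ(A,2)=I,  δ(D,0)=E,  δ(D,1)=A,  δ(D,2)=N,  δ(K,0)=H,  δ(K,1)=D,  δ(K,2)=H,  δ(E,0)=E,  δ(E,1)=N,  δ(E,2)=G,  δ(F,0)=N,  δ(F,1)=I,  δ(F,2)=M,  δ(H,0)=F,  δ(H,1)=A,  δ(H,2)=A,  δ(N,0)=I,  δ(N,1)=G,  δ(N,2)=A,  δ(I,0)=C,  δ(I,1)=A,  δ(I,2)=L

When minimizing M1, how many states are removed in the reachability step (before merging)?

1

No path from C leads to J; the other 13 states are all reachable.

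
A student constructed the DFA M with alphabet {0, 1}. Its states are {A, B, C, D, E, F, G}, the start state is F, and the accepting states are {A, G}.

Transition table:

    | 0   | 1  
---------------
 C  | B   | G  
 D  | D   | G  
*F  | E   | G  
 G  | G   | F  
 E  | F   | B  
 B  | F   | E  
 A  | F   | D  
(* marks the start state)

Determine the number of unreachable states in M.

3

Starting at F and following transitions, the reachable set is {B, E, F, G}. That leaves A, C, D unreachable — 3 in total.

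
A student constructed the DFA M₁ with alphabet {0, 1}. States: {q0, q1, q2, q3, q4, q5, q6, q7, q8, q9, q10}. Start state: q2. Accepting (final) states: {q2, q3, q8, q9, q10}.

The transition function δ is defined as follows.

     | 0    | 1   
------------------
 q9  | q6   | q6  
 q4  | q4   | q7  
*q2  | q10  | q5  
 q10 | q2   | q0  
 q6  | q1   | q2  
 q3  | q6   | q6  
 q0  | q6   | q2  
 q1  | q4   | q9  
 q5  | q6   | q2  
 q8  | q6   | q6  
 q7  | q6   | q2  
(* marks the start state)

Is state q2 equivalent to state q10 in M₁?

States {q3,q8} cannot be reached from the start state, so discard them.
Initial partition by acceptance: {q2,q9,q10} | {q0,q1,q4,q5,q6,q7}.
Refine {q2,q9,q10} on symbol 0: members go to different blocks, giving {q2,q10} and {q9}.
Refine {q0,q1,q4,q5,q6,q7} on symbol 1: members go to different blocks, giving {q0,q5,q6,q7} and {q1} and {q4}.
Split {q0,q5,q6,q7} by δ(·,0) → {q0,q5,q7} and {q6}.
No further refinement is possible. Final partition (6 blocks): {q2,q10} | {q0,q5,q7} | {q9} | {q1} | {q4} | {q6}.
q2 and q10 lie in the same block of the stable partition, so they are equivalent — no string distinguishes them.

Yes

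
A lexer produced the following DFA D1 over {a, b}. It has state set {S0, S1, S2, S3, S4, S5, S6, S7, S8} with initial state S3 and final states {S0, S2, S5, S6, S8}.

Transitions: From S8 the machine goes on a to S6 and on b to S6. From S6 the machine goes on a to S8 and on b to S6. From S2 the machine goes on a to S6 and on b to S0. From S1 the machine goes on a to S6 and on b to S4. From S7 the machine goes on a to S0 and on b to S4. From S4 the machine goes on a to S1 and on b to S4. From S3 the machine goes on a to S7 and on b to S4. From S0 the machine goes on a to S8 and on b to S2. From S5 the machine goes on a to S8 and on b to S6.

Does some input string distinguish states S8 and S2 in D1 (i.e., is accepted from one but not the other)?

States {S5} cannot be reached from the start state, so discard them.
Initial partition by acceptance: {S0,S2,S6,S8} | {S1,S3,S4,S7}.
On input a, block {S1,S3,S4,S7} splits into {S1,S7} and {S3,S4}.
Stable partition: {S0,S2,S6,S8} | {S1,S7} | {S3,S4} — 3 equivalence classes.
S8 and S2 lie in the same block of the stable partition, so they are equivalent — no string distinguishes them.

No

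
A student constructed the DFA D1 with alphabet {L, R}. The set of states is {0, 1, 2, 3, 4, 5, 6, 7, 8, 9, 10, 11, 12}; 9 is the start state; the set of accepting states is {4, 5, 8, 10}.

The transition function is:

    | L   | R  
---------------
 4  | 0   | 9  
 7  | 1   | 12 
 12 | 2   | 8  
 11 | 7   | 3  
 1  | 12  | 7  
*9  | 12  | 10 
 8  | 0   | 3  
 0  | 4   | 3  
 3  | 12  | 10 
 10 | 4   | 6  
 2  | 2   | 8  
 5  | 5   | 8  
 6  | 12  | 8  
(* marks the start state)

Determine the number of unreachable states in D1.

No path from 9 leads to 1, 5, 7, 11; the other 9 states are all reachable.

4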